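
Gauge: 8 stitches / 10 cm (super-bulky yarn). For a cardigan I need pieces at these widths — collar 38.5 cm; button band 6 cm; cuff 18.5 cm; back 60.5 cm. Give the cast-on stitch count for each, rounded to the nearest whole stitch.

Rate = 8/10 = 0.8 sts per cm.
collar: 38.5 × 0.8 = 30.80 → 31.
button band: 6 × 0.8 = 4.80 → 5.
cuff: 18.5 × 0.8 = 14.80 → 15.
back: 60.5 × 0.8 = 48.40 → 48.

collar 31; button band 5; cuff 15; back 48.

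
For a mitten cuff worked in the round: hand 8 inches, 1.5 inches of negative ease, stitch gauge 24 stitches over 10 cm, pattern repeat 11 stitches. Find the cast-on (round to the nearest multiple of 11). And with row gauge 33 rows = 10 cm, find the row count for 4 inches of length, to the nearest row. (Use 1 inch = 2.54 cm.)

Cast on 44 stitches; work 34 rows.

Finished = 8 − 1.5 = 6.5 inches.
6.5 inches × 2.54 = 16.51 cm.
24/10 = 2.4 sts per cm; 16.51 × 2.4 = 39.62 sts.
Nearest multiple of 11 → 44.
4 inches = 10.16 cm; × 3.3 = 33.53 → 34 rows.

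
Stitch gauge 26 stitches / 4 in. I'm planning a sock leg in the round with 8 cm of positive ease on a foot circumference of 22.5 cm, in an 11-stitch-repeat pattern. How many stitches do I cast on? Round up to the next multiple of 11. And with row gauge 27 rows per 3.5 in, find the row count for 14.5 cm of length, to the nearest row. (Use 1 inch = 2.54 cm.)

Finished = 22.5 + 8 = 30.5 cm.
30.5 cm × 1/2.54 = 12.01 inches.
26/4 = 6.5 sts per in; 12.01 × 6.5 = 78.05 sts.
Next multiple of 11 → 88.
14.5 cm = 5.71 inches; × 7.714 = 44.04 → 44 rows.

Cast on 88 stitches; work 44 rows.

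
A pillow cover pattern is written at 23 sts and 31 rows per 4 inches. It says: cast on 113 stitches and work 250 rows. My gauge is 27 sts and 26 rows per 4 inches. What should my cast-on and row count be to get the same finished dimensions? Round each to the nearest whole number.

Stitches: 113 × 27/23 = 132.65 → 133.
Rows: 250 × 26/31 = 209.68 → 210.

Cast on 133 stitches; work 210 rows.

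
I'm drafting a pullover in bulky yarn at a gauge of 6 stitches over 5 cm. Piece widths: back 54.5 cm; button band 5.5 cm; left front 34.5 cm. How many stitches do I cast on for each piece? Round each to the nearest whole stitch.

back 65; button band 7; left front 41.

Rate = 6/5 = 1.2 sts per cm.
back: 54.5 × 1.2 = 65.40 → 65.
button band: 5.5 × 1.2 = 6.60 → 7.
left front: 34.5 × 1.2 = 41.40 → 41.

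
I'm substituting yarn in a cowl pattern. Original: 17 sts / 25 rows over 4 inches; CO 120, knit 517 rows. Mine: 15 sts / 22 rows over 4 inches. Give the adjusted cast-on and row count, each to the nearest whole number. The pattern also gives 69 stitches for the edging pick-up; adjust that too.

Stitches: 120 × 15/17 = 105.88 → 106.
Rows: 517 × 22/25 = 454.96 → 455.
edging pick-up: 69 × 15/17 = 60.88 → 61.

Cast on 106 stitches; work 455 rows; edging pick-up 61 stitches.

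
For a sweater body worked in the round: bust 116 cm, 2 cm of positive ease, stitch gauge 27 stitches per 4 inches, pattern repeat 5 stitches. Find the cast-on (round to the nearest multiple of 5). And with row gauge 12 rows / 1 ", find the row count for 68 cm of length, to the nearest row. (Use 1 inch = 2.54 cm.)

Cast on 315 stitches; work 321 rows.

Finished = 116 + 2 = 118 cm.
118 cm × 1/2.54 = 46.46 inches.
27/4 = 6.75 sts per in; 46.46 × 6.75 = 313.58 sts.
Nearest multiple of 5 → 315.
68 cm = 26.77 inches; × 12 = 321.26 → 321 rows.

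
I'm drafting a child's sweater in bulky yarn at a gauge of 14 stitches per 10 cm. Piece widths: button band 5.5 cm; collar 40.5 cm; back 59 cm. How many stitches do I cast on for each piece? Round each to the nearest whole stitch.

button band 8; collar 57; back 83.

Rate = 14/10 = 1.4 sts per cm.
button band: 5.5 × 1.4 = 7.70 → 8.
collar: 40.5 × 1.4 = 56.70 → 57.
back: 59 × 1.4 = 82.60 → 83.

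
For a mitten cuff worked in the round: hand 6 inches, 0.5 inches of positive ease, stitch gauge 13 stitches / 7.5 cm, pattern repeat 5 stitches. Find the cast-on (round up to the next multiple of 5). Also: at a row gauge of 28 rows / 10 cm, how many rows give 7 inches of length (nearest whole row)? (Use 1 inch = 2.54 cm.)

Cast on 30 stitches; work 50 rows.

Finished = 6 + 0.5 = 6.5 inches.
6.5 inches × 2.54 = 16.51 cm.
13/7.5 = 1.733 sts per cm; 16.51 × 1.733 = 28.62 sts.
Next multiple of 5 → 30.
7 inches = 17.78 cm; × 2.8 = 49.78 → 50 rows.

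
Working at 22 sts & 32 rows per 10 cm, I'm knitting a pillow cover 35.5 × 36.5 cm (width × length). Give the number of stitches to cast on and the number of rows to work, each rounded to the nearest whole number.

Cast on 78 stitches and work 117 rows.

Stitch gauge = 22/10 = 2.2 sts/cm; 35.5 × 2.2 = 78.10 → 78 sts.
Row gauge = 32/10 = 3.2 rows/cm; 36.5 × 3.2 = 116.80 → 117 rows.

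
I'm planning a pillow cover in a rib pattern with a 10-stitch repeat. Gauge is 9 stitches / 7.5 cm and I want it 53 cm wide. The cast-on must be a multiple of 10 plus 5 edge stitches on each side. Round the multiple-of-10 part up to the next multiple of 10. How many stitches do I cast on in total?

Cast on 70 stitches.

9 / 7.5 = 1.2 sts per cm.
53 × 1.2 = 63.60 sts.
Less 10 edge sts → 53.60 for the repeat.
Next multiple of 10: 60.
Add back 10 edge sts → 70.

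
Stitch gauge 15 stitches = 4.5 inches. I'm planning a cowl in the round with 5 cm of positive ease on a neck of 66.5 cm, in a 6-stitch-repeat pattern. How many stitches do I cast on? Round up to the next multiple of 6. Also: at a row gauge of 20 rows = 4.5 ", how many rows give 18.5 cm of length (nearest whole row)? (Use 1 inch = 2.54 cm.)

Finished = 66.5 + 5 = 71.5 cm.
71.5 cm × 1/2.54 = 28.15 inches.
15/4.5 = 3.333 sts per in; 28.15 × 3.333 = 93.83 sts.
Next multiple of 6 → 96.
18.5 cm = 7.28 inches; × 4.444 = 32.37 → 32 rows.

Cast on 96 stitches; work 32 rows.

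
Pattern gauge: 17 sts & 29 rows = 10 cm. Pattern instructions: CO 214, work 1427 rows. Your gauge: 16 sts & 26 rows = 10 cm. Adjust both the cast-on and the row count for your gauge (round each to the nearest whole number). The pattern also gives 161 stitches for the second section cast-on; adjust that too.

Stitches: 214 × 16/17 = 201.41 → 201.
Rows: 1427 × 26/29 = 1279.38 → 1279.
second section cast-on: 161 × 16/17 = 151.53 → 152.

Cast on 201 stitches; work 1279 rows; second section cast-on 152 stitches.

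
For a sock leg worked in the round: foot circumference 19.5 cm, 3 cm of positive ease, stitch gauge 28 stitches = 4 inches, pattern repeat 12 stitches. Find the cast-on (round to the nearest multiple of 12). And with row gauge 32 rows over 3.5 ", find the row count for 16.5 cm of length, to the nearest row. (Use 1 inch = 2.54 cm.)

Finished = 19.5 + 3 = 22.5 cm.
22.5 cm × 1/2.54 = 8.86 inches.
28/4 = 7 sts per in; 8.86 × 7 = 62.01 sts.
Nearest multiple of 12 → 60.
16.5 cm = 6.50 inches; × 9.143 = 59.39 → 59 rows.

Cast on 60 stitches; work 59 rows.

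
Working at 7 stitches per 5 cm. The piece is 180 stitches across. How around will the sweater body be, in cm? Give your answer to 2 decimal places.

7 stitches / 5 cm = 1.4 stitches per cm.
180 / 1.4 = 128.571 cm.

128.57 cm.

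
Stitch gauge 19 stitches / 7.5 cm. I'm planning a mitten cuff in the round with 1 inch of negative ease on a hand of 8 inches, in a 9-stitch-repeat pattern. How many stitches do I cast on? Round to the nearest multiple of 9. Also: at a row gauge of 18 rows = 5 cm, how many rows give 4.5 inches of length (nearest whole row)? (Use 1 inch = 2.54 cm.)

Finished = 8 − 1 = 7 inches.
7 inches × 2.54 = 17.78 cm.
19/7.5 = 2.533 sts per cm; 17.78 × 2.533 = 45.04 sts.
Nearest multiple of 9 → 45.
4.5 inches = 11.43 cm; × 3.6 = 41.15 → 41 rows.

Cast on 45 stitches; work 41 rows.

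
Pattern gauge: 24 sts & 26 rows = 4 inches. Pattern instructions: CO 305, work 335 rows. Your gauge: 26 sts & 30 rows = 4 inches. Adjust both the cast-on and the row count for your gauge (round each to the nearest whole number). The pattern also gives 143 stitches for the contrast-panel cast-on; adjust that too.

Stitches: 305 × 26/24 = 330.42 → 330.
Rows: 335 × 30/26 = 386.54 → 387.
contrast-panel cast-on: 143 × 26/24 = 154.92 → 155.

Cast on 330 stitches; work 387 rows; contrast-panel cast-on 155 stitches.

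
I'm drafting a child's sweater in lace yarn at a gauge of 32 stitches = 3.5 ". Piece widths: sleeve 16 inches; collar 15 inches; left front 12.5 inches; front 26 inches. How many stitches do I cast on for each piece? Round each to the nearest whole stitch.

Rate = 32/3.5 = 9.143 sts per in.
sleeve: 16 × 9.143 = 146.29 → 146.
collar: 15 × 9.143 = 137.14 → 137.
left front: 12.5 × 9.143 = 114.29 → 114.
front: 26 × 9.143 = 237.71 → 238.

sleeve 146; collar 137; left front 114; front 238.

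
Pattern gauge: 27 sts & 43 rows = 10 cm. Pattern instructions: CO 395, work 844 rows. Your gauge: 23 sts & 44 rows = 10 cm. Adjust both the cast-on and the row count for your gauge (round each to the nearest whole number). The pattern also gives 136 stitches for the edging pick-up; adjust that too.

Cast on 336 stitches; work 864 rows; edging pick-up 116 stitches.

Stitches: 395 × 23/27 = 336.48 → 336.
Rows: 844 × 44/43 = 863.63 → 864.
edging pick-up: 136 × 23/27 = 115.85 → 116.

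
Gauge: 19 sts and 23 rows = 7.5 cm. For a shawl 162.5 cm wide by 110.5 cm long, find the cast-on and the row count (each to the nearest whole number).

Stitch gauge = 19/7.5 = 2.533 sts/cm; 162.5 × 2.533 = 411.67 → 412 sts.
Row gauge = 23/7.5 = 3.067 rows/cm; 110.5 × 3.067 = 338.87 → 339 rows.

Cast on 412 stitches and work 339 rows.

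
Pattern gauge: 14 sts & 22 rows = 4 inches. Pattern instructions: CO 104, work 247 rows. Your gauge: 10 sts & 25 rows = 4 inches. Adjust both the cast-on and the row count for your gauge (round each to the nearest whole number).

Cast on 74 stitches; work 281 rows.

Stitches: 104 × 10/14 = 74.29 → 74.
Rows: 247 × 25/22 = 280.68 → 281.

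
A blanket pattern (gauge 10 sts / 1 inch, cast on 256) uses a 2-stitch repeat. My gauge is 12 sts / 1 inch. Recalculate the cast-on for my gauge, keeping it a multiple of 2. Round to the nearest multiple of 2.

256 × 12 / 10 = 307.20.
Nearest multiple of 2: 308.

Cast on 308 stitches.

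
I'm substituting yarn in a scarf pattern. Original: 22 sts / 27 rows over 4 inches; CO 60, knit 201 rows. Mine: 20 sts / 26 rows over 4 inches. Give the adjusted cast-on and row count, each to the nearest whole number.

Cast on 55 stitches; work 194 rows.

Stitches: 60 × 20/22 = 54.55 → 55.
Rows: 201 × 26/27 = 193.56 → 194.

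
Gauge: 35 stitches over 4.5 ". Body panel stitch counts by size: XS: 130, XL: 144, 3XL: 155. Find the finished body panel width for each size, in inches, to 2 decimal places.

XS 16.71 inches; XL 18.51 inches; 3XL 19.93 inches.

35/4.5 = 7.778 sts per in.
XS: 130 / 7.778 = 16.714 → 16.71 in.
XL: 144 / 7.778 = 18.514 → 18.51 in.
3XL: 155 / 7.778 = 19.929 → 19.93 in.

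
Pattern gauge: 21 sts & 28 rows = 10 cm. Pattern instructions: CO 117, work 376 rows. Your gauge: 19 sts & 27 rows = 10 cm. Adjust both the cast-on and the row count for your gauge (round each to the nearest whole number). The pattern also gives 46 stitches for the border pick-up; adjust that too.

Stitches: 117 × 19/21 = 105.86 → 106.
Rows: 376 × 27/28 = 362.57 → 363.
border pick-up: 46 × 19/21 = 41.62 → 42.

Cast on 106 stitches; work 363 rows; border pick-up 42 stitches.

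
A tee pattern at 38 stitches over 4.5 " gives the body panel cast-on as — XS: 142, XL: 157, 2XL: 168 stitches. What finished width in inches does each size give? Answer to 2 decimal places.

XS 16.82 inches; XL 18.59 inches; 2XL 19.89 inches.

38/4.5 = 8.444 sts per in.
XS: 142 / 8.444 = 16.816 → 16.82 in.
XL: 157 / 8.444 = 18.592 → 18.59 in.
2XL: 168 / 8.444 = 19.895 → 19.89 in.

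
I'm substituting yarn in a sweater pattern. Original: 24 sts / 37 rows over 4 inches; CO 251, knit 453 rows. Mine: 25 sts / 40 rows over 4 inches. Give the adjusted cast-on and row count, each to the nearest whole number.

Stitches: 251 × 25/24 = 261.46 → 261.
Rows: 453 × 40/37 = 489.73 → 490.

Cast on 261 stitches; work 490 rows.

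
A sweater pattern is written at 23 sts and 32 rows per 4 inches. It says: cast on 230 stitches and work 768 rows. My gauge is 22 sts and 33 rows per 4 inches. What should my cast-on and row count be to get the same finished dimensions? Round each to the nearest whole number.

Cast on 220 stitches; work 792 rows.

Stitches: 230 × 22/23 = 220.00 → 220.
Rows: 768 × 33/32 = 792.00 → 792.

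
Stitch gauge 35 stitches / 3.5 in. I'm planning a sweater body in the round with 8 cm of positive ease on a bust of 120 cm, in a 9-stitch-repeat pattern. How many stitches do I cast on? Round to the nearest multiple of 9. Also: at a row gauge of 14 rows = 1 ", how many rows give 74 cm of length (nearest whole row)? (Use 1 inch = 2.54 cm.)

Finished = 120 + 8 = 128 cm.
128 cm × 1/2.54 = 50.39 inches.
35/3.5 = 10 sts per in; 50.39 × 10 = 503.94 sts.
Nearest multiple of 9 → 504.
74 cm = 29.13 inches; × 14 = 407.87 → 408 rows.

Cast on 504 stitches; work 408 rows.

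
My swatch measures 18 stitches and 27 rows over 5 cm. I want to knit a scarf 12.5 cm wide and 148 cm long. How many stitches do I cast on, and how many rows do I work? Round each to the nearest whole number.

Cast on 45 stitches and work 799 rows.

Stitch gauge = 18/5 = 3.6 sts/cm; 12.5 × 3.6 = 45.00 → 45 sts.
Row gauge = 27/5 = 5.4 rows/cm; 148 × 5.4 = 799.20 → 799 rows.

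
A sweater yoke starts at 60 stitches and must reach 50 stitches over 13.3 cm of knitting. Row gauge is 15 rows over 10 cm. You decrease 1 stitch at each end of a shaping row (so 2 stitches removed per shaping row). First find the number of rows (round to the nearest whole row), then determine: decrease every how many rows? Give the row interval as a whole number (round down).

Decrease every 4th row.

Rows = 13.3 × 1.5 = 20.0 → 20 rows.
Stitches to remove: 10 → 5 shaping rows (at 2 st each).
20 / 5 = 4.00 → every 4 rows.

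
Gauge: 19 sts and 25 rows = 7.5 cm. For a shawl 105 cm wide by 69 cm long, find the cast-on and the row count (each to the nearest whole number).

Cast on 266 stitches and work 230 rows.

Stitch gauge = 19/7.5 = 2.533 sts/cm; 105 × 2.533 = 266.00 → 266 sts.
Row gauge = 25/7.5 = 3.333 rows/cm; 69 × 3.333 = 230.00 → 230 rows.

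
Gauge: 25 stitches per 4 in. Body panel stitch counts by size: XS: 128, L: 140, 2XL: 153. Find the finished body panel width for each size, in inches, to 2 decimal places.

XS 20.48 inches; L 22.40 inches; 2XL 24.48 inches.

25/4 = 6.25 sts per in.
XS: 128 / 6.25 = 20.480 → 20.48 in.
L: 140 / 6.25 = 22.400 → 22.40 in.
2XL: 153 / 6.25 = 24.480 → 24.48 in.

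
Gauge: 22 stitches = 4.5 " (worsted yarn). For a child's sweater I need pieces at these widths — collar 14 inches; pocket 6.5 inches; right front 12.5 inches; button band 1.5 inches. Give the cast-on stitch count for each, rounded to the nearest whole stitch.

Rate = 22/4.5 = 4.889 sts per in.
collar: 14 × 4.889 = 68.44 → 68.
pocket: 6.5 × 4.889 = 31.78 → 32.
right front: 12.5 × 4.889 = 61.11 → 61.
button band: 1.5 × 4.889 = 7.33 → 7.

collar 68; pocket 32; right front 61; button band 7.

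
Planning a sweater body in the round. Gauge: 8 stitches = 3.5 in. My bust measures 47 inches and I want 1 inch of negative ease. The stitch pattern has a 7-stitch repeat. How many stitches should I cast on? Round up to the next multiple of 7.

Finished = 47 − 1 = 46 inches.
8 / 3.5 = 2.286 sts/in.
46 × 2.286 = 105.14 sts.
Next multiple of 7: 112.

Cast on 112 stitches.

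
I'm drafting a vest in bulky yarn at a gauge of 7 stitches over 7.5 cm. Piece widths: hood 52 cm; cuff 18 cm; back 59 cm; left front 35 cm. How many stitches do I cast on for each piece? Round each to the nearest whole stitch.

hood 49; cuff 17; back 55; left front 33.

Rate = 7/7.5 = 0.933 sts per cm.
hood: 52 × 0.933 = 48.53 → 49.
cuff: 18 × 0.933 = 16.80 → 17.
back: 59 × 0.933 = 55.07 → 55.
left front: 35 × 0.933 = 32.67 → 33.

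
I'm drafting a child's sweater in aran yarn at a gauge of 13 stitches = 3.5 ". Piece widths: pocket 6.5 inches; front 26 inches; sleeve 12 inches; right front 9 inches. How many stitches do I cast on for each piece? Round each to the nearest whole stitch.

pocket 24; front 97; sleeve 45; right front 33.

Rate = 13/3.5 = 3.714 sts per in.
pocket: 6.5 × 3.714 = 24.14 → 24.
front: 26 × 3.714 = 96.57 → 97.
sleeve: 12 × 3.714 = 44.57 → 45.
right front: 9 × 3.714 = 33.43 → 33.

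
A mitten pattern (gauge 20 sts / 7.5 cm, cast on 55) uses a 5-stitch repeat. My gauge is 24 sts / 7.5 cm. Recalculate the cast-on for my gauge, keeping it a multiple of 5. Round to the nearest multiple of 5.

Cast on 65 stitches.

55 × 24 / 20 = 66.00.
Nearest multiple of 5: 65.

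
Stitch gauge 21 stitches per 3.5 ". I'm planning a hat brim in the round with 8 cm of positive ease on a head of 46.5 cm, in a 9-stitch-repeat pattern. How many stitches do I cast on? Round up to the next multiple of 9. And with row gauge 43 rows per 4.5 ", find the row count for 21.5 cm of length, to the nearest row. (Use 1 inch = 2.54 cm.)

Finished = 46.5 + 8 = 54.5 cm.
54.5 cm × 1/2.54 = 21.46 inches.
21/3.5 = 6 sts per in; 21.46 × 6 = 128.74 sts.
Next multiple of 9 → 135.
21.5 cm = 8.46 inches; × 9.556 = 80.88 → 81 rows.

Cast on 135 stitches; work 81 rows.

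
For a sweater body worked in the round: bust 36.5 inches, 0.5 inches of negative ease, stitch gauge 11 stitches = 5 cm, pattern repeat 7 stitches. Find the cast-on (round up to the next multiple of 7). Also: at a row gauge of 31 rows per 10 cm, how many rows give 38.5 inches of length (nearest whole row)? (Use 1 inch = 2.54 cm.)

Cast on 203 stitches; work 303 rows.

Finished = 36.5 − 0.5 = 36 inches.
36 inches × 2.54 = 91.44 cm.
11/5 = 2.2 sts per cm; 91.44 × 2.2 = 201.17 sts.
Next multiple of 7 → 203.
38.5 inches = 97.79 cm; × 3.1 = 303.15 → 303 rows.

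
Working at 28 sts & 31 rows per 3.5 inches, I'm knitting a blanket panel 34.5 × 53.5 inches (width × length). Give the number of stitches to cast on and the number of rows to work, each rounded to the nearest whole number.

Stitch gauge = 28/3.5 = 8 sts/in; 34.5 × 8 = 276.00 → 276 sts.
Row gauge = 31/3.5 = 8.857 rows/in; 53.5 × 8.857 = 473.86 → 474 rows.

Cast on 276 stitches and work 474 rows.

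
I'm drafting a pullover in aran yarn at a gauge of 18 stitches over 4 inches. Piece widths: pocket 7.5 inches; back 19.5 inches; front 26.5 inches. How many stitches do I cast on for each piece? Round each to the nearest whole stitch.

Rate = 18/4 = 4.5 sts per in.
pocket: 7.5 × 4.5 = 33.75 → 34.
back: 19.5 × 4.5 = 87.75 → 88.
front: 26.5 × 4.5 = 119.25 → 119.

pocket 34; back 88; front 119.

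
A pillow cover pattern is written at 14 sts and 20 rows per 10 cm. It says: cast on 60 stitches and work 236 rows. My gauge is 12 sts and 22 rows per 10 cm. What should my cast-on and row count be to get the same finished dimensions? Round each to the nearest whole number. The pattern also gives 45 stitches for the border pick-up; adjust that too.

Cast on 51 stitches; work 260 rows; border pick-up 39 stitches.

Stitches: 60 × 12/14 = 51.43 → 51.
Rows: 236 × 22/20 = 259.60 → 260.
border pick-up: 45 × 12/14 = 38.57 → 39.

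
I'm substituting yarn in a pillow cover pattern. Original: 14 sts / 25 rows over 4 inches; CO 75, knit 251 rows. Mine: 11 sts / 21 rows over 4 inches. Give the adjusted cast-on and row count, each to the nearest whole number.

Cast on 59 stitches; work 211 rows.

Stitches: 75 × 11/14 = 58.93 → 59.
Rows: 251 × 21/25 = 210.84 → 211.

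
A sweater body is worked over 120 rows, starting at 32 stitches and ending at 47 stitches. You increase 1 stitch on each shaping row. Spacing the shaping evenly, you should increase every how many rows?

Stitches to add: |47 − 32| = 15.
Shaping rows needed: 15 / 1 = 15.
120 rows / 15 = every 8 rows.

Increase every 8th row.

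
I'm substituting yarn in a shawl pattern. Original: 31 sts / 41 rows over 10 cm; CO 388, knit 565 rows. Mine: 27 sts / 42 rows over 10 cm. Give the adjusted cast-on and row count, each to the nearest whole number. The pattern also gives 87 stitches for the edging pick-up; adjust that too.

Stitches: 388 × 27/31 = 337.94 → 338.
Rows: 565 × 42/41 = 578.78 → 579.
edging pick-up: 87 × 27/31 = 75.77 → 76.

Cast on 338 stitches; work 579 rows; edging pick-up 76 stitches.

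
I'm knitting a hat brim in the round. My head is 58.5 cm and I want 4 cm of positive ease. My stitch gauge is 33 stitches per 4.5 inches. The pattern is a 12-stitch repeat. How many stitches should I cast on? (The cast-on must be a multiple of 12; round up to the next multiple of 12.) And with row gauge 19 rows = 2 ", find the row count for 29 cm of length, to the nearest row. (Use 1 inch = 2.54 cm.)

Finished = 58.5 + 4 = 62.5 cm.
62.5 cm × 1/2.54 = 24.61 inches.
33/4.5 = 7.333 sts per in; 24.61 × 7.333 = 180.45 sts.
Next multiple of 12 → 192.
29 cm = 11.42 inches; × 9.5 = 108.46 → 108 rows.

Cast on 192 stitches; work 108 rows.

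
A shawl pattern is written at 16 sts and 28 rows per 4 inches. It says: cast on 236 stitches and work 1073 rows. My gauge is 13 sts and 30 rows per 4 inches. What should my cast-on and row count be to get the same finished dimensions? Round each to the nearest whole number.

Stitches: 236 × 13/16 = 191.75 → 192.
Rows: 1073 × 30/28 = 1149.64 → 1150.

Cast on 192 stitches; work 1150 rows.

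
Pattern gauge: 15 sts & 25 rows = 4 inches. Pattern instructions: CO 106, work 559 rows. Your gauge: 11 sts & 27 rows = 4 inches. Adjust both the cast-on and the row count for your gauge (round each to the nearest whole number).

Stitches: 106 × 11/15 = 77.73 → 78.
Rows: 559 × 27/25 = 603.72 → 604.

Cast on 78 stitches; work 604 rows.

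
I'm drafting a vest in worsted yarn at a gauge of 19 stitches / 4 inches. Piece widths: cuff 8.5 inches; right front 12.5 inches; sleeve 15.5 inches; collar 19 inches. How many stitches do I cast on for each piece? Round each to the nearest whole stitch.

Rate = 19/4 = 4.75 sts per in.
cuff: 8.5 × 4.75 = 40.38 → 40.
right front: 12.5 × 4.75 = 59.38 → 59.
sleeve: 15.5 × 4.75 = 73.62 → 74.
collar: 19 × 4.75 = 90.25 → 90.

cuff 40; right front 59; sleeve 74; collar 90.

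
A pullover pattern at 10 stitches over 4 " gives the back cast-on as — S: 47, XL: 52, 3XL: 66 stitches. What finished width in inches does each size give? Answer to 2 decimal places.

10/4 = 2.5 sts per in.
S: 47 / 2.5 = 18.800 → 18.80 in.
XL: 52 / 2.5 = 20.800 → 20.80 in.
3XL: 66 / 2.5 = 26.400 → 26.40 in.

S 18.80 inches; XL 20.80 inches; 3XL 26.40 inches.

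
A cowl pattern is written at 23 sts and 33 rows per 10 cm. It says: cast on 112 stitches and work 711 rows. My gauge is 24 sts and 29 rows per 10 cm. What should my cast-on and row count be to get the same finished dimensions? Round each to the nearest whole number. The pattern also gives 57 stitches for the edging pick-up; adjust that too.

Cast on 117 stitches; work 625 rows; edging pick-up 59 stitches.

Stitches: 112 × 24/23 = 116.87 → 117.
Rows: 711 × 29/33 = 624.82 → 625.
edging pick-up: 57 × 24/23 = 59.48 → 59.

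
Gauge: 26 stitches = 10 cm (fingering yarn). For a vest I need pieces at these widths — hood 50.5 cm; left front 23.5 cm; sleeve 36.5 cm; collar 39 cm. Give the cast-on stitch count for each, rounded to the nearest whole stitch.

Rate = 26/10 = 2.6 sts per cm.
hood: 50.5 × 2.6 = 131.30 → 131.
left front: 23.5 × 2.6 = 61.10 → 61.
sleeve: 36.5 × 2.6 = 94.90 → 95.
collar: 39 × 2.6 = 101.40 → 101.

hood 131; left front 61; sleeve 95; collar 101.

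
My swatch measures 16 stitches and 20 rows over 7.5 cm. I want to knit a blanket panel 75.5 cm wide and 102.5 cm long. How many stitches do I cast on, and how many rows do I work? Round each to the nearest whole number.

Cast on 161 stitches and work 273 rows.

Stitch gauge = 16/7.5 = 2.133 sts/cm; 75.5 × 2.133 = 161.07 → 161 sts.
Row gauge = 20/7.5 = 2.667 rows/cm; 102.5 × 2.667 = 273.33 → 273 rows.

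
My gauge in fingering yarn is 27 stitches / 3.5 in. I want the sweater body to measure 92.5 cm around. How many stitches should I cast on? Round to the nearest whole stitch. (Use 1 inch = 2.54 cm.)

92.5 cm = 36.42 in.
27 stitches / 3.5 in = 7.714 stitches per inch.
36.42 × 7.714 = 280.93 stitches.
Round to nearest → 281.

CO 281 sts.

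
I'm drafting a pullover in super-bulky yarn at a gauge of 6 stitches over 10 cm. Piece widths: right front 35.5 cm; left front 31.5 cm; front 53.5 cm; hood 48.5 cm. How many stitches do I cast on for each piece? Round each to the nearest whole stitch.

right front 21; left front 19; front 32; hood 29.

Rate = 6/10 = 0.6 sts per cm.
right front: 35.5 × 0.6 = 21.30 → 21.
left front: 31.5 × 0.6 = 18.90 → 19.
front: 53.5 × 0.6 = 32.10 → 32.
hood: 48.5 × 0.6 = 29.10 → 29.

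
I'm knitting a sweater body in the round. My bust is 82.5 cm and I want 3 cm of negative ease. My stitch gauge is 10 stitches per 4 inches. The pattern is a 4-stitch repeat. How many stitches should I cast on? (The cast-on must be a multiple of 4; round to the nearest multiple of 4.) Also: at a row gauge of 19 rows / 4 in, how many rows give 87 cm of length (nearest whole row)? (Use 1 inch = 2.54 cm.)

Cast on 80 stitches; work 163 rows.

Finished = 82.5 − 3 = 79.5 cm.
79.5 cm × 1/2.54 = 31.30 inches.
10/4 = 2.5 sts per in; 31.30 × 2.5 = 78.25 sts.
Nearest multiple of 4 → 80.
87 cm = 34.25 inches; × 4.75 = 162.70 → 163 rows.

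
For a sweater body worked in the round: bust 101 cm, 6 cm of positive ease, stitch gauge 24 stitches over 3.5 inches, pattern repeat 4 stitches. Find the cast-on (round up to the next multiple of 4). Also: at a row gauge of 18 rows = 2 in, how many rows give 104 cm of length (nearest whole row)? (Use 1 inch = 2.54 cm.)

Cast on 292 stitches; work 369 rows.

Finished = 101 + 6 = 107 cm.
107 cm × 1/2.54 = 42.13 inches.
24/3.5 = 6.857 sts per in; 42.13 × 6.857 = 288.86 sts.
Next multiple of 4 → 292.
104 cm = 40.94 inches; × 9 = 368.50 → 369 rows.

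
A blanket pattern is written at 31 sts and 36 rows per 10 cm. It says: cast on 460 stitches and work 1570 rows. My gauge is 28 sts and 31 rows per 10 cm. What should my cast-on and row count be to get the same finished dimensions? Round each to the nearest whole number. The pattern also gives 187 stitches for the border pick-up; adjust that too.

Cast on 415 stitches; work 1352 rows; border pick-up 169 stitches.

Stitches: 460 × 28/31 = 415.48 → 415.
Rows: 1570 × 31/36 = 1351.94 → 1352.
border pick-up: 187 × 28/31 = 168.90 → 169.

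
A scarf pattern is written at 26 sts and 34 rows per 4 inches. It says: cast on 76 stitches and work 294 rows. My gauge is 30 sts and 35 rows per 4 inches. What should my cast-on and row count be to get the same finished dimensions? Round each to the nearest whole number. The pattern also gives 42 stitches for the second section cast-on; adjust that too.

Cast on 88 stitches; work 303 rows; second section cast-on 48 stitches.

Stitches: 76 × 30/26 = 87.69 → 88.
Rows: 294 × 35/34 = 302.65 → 303.
second section cast-on: 42 × 30/26 = 48.46 → 48.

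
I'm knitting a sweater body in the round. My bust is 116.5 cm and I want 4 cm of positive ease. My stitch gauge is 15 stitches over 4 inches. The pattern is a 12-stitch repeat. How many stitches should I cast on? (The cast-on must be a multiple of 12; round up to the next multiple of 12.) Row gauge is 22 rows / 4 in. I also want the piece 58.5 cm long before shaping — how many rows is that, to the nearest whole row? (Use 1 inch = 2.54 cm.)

Cast on 180 stitches; work 127 rows.

Finished = 116.5 + 4 = 120.5 cm.
120.5 cm × 1/2.54 = 47.44 inches.
15/4 = 3.75 sts per in; 47.44 × 3.75 = 177.90 sts.
Next multiple of 12 → 180.
58.5 cm = 23.03 inches; × 5.5 = 126.67 → 127 rows.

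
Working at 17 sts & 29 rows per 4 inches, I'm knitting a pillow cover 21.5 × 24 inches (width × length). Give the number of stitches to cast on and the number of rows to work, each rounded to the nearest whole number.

Cast on 91 stitches and work 174 rows.

Stitch gauge = 17/4 = 4.25 sts/in; 21.5 × 4.25 = 91.38 → 91 sts.
Row gauge = 29/4 = 7.25 rows/in; 24 × 7.25 = 174.00 → 174 rows.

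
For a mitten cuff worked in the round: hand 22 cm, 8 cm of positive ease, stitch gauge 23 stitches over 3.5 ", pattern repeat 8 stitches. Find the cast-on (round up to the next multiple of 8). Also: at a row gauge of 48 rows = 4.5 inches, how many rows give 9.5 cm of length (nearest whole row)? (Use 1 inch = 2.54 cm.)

Cast on 80 stitches; work 40 rows.

Finished = 22 + 8 = 30 cm.
30 cm × 1/2.54 = 11.81 inches.
23/3.5 = 6.571 sts per in; 11.81 × 6.571 = 77.62 sts.
Next multiple of 8 → 80.
9.5 cm = 3.74 inches; × 10.667 = 39.90 → 40 rows.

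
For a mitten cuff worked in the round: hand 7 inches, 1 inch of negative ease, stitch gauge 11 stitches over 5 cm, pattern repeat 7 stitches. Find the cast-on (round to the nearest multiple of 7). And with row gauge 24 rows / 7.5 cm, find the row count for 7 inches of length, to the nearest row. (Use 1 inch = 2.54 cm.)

Cast on 35 stitches; work 57 rows.

Finished = 7 − 1 = 6 inches.
6 inches × 2.54 = 15.24 cm.
11/5 = 2.2 sts per cm; 15.24 × 2.2 = 33.53 sts.
Nearest multiple of 7 → 35.
7 inches = 17.78 cm; × 3.2 = 56.90 → 57 rows.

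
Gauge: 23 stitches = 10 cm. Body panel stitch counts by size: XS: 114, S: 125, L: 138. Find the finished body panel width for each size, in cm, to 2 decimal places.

23/10 = 2.3 sts per cm.
XS: 114 / 2.3 = 49.565 → 49.57 cm.
S: 125 / 2.3 = 54.348 → 54.35 cm.
L: 138 / 2.3 = 60.000 → 60.00 cm.

XS 49.57 cm; S 54.35 cm; L 60.00 cm.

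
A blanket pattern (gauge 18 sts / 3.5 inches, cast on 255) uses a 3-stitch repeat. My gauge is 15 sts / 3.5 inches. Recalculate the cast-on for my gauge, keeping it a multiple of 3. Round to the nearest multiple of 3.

Cast on 213 stitches.

255 × 15 / 18 = 212.50.
Nearest multiple of 3: 213.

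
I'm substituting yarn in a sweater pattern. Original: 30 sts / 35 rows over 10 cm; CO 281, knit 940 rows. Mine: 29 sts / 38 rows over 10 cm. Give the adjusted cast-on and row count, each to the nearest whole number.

Cast on 272 stitches; work 1021 rows.

Stitches: 281 × 29/30 = 271.63 → 272.
Rows: 940 × 38/35 = 1020.57 → 1021.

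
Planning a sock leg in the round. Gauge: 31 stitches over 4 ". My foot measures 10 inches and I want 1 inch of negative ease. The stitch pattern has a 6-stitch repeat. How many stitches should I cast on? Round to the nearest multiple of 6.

72 stitches.

Finished = 10 − 1 = 9 inches.
31 / 4 = 7.75 sts/in.
9 × 7.75 = 69.75 sts.
Nearest multiple of 6: 72.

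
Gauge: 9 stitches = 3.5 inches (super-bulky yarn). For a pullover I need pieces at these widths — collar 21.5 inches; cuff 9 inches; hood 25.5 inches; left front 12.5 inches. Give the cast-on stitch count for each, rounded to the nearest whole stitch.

collar 55; cuff 23; hood 66; left front 32.

Rate = 9/3.5 = 2.571 sts per in.
collar: 21.5 × 2.571 = 55.29 → 55.
cuff: 9 × 2.571 = 23.14 → 23.
hood: 25.5 × 2.571 = 65.57 → 66.
left front: 12.5 × 2.571 = 32.14 → 32.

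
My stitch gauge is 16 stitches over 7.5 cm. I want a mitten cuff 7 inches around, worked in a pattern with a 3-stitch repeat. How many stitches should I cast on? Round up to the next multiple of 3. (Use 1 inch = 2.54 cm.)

Cast on 39 stitches.

7 in = 7 × 2.54 = 17.78 cm.
16 / 7.5 = 2.133 sts/cm.
17.78 × 2.133 = 37.93 sts.
→ 39.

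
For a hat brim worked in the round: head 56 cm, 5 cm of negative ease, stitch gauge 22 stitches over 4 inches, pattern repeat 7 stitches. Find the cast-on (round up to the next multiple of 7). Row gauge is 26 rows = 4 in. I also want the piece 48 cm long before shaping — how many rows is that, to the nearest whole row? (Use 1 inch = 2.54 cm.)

Finished = 56 − 5 = 51 cm.
51 cm × 1/2.54 = 20.08 inches.
22/4 = 5.5 sts per in; 20.08 × 5.5 = 110.43 sts.
Next multiple of 7 → 112.
48 cm = 18.90 inches; × 6.5 = 122.83 → 123 rows.

Cast on 112 stitches; work 123 rows.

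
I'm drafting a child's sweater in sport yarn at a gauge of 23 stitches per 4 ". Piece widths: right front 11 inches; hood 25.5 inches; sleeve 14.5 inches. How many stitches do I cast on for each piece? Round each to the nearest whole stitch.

right front 63; hood 147; sleeve 83.

Rate = 23/4 = 5.75 sts per in.
right front: 11 × 5.75 = 63.25 → 63.
hood: 25.5 × 5.75 = 146.62 → 147.
sleeve: 14.5 × 5.75 = 83.38 → 83.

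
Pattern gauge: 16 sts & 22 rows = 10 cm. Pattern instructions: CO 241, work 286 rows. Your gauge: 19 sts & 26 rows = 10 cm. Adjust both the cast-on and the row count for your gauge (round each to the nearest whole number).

Cast on 286 stitches; work 338 rows.

Stitches: 241 × 19/16 = 286.19 → 286.
Rows: 286 × 26/22 = 338.00 → 338.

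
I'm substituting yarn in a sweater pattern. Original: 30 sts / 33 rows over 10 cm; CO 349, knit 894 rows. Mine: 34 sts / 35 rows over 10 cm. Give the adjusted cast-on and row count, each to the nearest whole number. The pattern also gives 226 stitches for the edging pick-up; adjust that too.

Cast on 396 stitches; work 948 rows; edging pick-up 256 stitches.

Stitches: 349 × 34/30 = 395.53 → 396.
Rows: 894 × 35/33 = 948.18 → 948.
edging pick-up: 226 × 34/30 = 256.13 → 256.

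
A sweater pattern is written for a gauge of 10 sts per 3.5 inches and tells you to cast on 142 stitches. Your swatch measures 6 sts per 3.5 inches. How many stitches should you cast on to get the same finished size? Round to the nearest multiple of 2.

Scale factor = 6 / 10 = 0.600.
142 × 6 / 10 = 85.20 sts.
→ 86 sts.

CO 86 sts.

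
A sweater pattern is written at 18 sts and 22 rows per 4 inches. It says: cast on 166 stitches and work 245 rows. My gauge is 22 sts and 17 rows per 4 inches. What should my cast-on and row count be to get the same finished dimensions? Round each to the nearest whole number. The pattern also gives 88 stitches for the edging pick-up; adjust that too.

Stitches: 166 × 22/18 = 202.89 → 203.
Rows: 245 × 17/22 = 189.32 → 189.
edging pick-up: 88 × 22/18 = 107.56 → 108.

Cast on 203 stitches; work 189 rows; edging pick-up 108 stitches.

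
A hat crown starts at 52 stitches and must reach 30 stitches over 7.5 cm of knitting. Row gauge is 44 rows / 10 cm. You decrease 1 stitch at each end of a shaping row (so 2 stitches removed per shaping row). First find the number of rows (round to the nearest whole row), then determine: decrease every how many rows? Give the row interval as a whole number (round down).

Decrease every 3rd row.

Rows = 7.5 × 4.4 = 33.0 → 33 rows.
Stitches to remove: 22 → 11 shaping rows (at 2 st each).
33 / 11 = 3.00 → every 3 rows.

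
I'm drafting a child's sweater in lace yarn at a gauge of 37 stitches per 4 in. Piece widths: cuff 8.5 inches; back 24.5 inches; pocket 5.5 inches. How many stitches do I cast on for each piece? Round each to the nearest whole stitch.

cuff 79; back 227; pocket 51.

Rate = 37/4 = 9.25 sts per in.
cuff: 8.5 × 9.25 = 78.62 → 79.
back: 24.5 × 9.25 = 226.62 → 227.
pocket: 5.5 × 9.25 = 50.88 → 51.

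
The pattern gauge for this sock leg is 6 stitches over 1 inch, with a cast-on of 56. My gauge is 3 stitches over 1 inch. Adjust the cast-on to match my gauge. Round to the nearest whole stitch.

Scale factor = 3 / 6 = 0.500.
56 × 3 / 6 = 28.00 sts.

CO 28 sts.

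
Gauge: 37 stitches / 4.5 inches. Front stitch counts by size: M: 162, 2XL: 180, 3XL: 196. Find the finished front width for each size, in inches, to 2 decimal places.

M 19.70 inches; 2XL 21.89 inches; 3XL 23.84 inches.

37/4.5 = 8.222 sts per in.
M: 162 / 8.222 = 19.703 → 19.70 in.
2XL: 180 / 8.222 = 21.892 → 21.89 in.
3XL: 196 / 8.222 = 23.838 → 23.84 in.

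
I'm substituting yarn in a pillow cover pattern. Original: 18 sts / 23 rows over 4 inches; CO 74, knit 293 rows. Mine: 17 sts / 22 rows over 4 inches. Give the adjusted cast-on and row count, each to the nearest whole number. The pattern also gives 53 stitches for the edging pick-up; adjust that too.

Cast on 70 stitches; work 280 rows; edging pick-up 50 stitches.

Stitches: 74 × 17/18 = 69.89 → 70.
Rows: 293 × 22/23 = 280.26 → 280.
edging pick-up: 53 × 17/18 = 50.06 → 50.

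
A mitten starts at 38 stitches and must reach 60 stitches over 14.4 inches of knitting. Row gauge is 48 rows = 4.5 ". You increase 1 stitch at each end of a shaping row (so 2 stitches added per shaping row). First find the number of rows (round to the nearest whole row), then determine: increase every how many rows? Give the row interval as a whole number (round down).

Rows = 14.4 × 10.667 = 153.6 → 154 rows.
Stitches to add: 22 → 11 shaping rows (at 2 st each).
154 / 11 = 14.00 → every 14 rows.

Increase every 14th row.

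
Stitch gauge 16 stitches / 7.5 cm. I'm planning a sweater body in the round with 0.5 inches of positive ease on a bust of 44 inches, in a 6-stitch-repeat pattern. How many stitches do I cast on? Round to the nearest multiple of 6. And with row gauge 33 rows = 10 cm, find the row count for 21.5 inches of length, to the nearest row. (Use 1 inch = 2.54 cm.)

Cast on 240 stitches; work 180 rows.

Finished = 44 + 0.5 = 44.5 inches.
44.5 inches × 2.54 = 113.03 cm.
16/7.5 = 2.133 sts per cm; 113.03 × 2.133 = 241.13 sts.
Nearest multiple of 6 → 240.
21.5 inches = 54.61 cm; × 3.3 = 180.21 → 180 rows.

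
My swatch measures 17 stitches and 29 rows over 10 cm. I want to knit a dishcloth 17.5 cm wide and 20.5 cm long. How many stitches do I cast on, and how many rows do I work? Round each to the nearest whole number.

Cast on 30 stitches and work 59 rows.

Stitch gauge = 17/10 = 1.7 sts/cm; 17.5 × 1.7 = 29.75 → 30 sts.
Row gauge = 29/10 = 2.9 rows/cm; 20.5 × 2.9 = 59.45 → 59 rows.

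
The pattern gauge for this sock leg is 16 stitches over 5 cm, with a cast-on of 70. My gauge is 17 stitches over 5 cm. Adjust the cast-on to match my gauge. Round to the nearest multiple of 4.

Cast on 76 stitches.

Scale factor = 17 / 16 = 1.062.
70 × 17 / 16 = 74.38 sts.
→ 76 sts.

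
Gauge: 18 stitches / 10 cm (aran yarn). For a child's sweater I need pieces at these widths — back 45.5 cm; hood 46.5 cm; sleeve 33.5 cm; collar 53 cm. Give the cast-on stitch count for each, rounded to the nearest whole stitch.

back 82; hood 84; sleeve 60; collar 95.

Rate = 18/10 = 1.8 sts per cm.
back: 45.5 × 1.8 = 81.90 → 82.
hood: 46.5 × 1.8 = 83.70 → 84.
sleeve: 33.5 × 1.8 = 60.30 → 60.
collar: 53 × 1.8 = 95.40 → 95.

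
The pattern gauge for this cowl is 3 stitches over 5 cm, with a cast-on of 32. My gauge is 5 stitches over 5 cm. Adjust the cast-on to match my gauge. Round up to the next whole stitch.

Scale factor = 5 / 3 = 1.667.
32 × 5 / 3 = 53.33 sts.
→ 54 sts.

54 stitches.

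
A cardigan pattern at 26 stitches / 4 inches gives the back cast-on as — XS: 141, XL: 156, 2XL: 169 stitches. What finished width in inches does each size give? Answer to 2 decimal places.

26/4 = 6.5 sts per in.
XS: 141 / 6.5 = 21.692 → 21.69 in.
XL: 156 / 6.5 = 24.000 → 24.00 in.
2XL: 169 / 6.5 = 26.000 → 26.00 in.

XS 21.69 inches; XL 24.00 inches; 2XL 26.00 inches.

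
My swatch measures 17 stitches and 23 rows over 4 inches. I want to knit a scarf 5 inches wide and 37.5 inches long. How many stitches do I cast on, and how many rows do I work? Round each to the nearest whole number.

Stitch gauge = 17/4 = 4.25 sts/in; 5 × 4.25 = 21.25 → 21 sts.
Row gauge = 23/4 = 5.75 rows/in; 37.5 × 5.75 = 215.62 → 216 rows.

Cast on 21 stitches and work 216 rows.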